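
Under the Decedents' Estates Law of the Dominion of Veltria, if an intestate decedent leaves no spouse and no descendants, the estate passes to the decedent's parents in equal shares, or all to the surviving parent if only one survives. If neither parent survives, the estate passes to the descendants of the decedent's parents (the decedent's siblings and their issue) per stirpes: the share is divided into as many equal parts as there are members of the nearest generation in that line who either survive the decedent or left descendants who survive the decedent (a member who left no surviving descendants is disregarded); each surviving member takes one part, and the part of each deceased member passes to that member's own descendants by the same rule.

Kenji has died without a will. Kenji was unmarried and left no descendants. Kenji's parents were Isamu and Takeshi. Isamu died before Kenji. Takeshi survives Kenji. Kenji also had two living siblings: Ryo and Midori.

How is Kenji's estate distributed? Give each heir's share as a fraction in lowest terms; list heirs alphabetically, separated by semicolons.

Only one parent, Takeshi, survives, so Takeshi takes the entire estate. The siblings take nothing because a surviving parent has priority.

Takeshi 1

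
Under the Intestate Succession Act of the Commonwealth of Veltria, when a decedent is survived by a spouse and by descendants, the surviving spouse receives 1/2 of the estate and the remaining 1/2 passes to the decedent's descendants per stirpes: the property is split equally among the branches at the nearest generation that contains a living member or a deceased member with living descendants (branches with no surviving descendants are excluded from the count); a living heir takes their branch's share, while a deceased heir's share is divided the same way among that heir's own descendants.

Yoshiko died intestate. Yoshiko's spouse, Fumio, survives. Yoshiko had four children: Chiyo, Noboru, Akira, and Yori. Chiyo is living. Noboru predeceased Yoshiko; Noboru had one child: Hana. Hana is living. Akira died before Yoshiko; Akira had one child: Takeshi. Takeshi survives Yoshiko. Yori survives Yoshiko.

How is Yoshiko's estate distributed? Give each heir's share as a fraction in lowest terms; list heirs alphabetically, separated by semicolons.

Fumio, as surviving spouse, takes 1/2.
The remaining 1/2 passes to Yoshiko's descendants per stirpes.
The 1/2 is divided into 4 equal shares of 1/8 among Chiyo, Noboru, Akira, Yori.
Chiyo is living and takes 1/8.
Noboru predeceased; the 1/8 allotted to Noboru's branch passes to Noboru's issue by representation.
Hana is the sole taker at this level and receives the full 1/8.
Akira predeceased; the 1/8 allotted to Akira's branch passes to Akira's issue by representation.
Takeshi is the sole taker at this level and receives the full 1/8.
Yori is living and takes 1/8.

Chiyo 1/8; Fumio 1/2; Hana 1/8; Takeshi 1/8; Yori 1/8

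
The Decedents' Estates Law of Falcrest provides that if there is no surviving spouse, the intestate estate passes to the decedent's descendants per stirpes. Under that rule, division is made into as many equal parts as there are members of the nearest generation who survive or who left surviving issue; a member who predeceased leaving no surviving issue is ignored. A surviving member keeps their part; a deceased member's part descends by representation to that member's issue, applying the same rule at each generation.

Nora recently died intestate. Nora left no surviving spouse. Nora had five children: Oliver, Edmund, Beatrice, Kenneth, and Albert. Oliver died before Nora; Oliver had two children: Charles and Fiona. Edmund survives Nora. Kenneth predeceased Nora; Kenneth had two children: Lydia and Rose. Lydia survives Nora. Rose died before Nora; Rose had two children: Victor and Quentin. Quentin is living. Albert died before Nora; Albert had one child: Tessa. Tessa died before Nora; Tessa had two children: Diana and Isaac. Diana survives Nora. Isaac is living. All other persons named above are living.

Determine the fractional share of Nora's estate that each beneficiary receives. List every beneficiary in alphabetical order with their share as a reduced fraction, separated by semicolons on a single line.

Beatrice 1/5; Charles 1/10; Diana 1/10; Edmund 1/5; Fiona 1/10; Isaac 1/10; Lydia 1/10; Quentin 1/20; Victor 1/20

There is no surviving spouse, so the entire estate passes to Nora's descendants per stirpes.
The estate is divided into 5 equal shares of 1/5 among Oliver, Edmund, Beatrice, Kenneth, Albert.
Oliver predeceased; the 1/5 allotted to Oliver's branch passes to Oliver's issue by representation.
The 1/5 is divided into 2 equal shares of 1/10 among Charles, Fiona.
Charles is living and takes 1/10.
Fiona is living and takes 1/10.
Edmund is living and takes 1/5.
Beatrice is living and takes 1/5.
Kenneth predeceased; the 1/5 allotted to Kenneth's branch passes to Kenneth's issue by representation.
The 1/5 is divided into 2 equal shares of 1/10 among Lydia, Rose.
Lydia is living and takes 1/10.
Rose predeceased; the 1/10 allotted to Rose's branch passes to Rose's issue by representation.
The 1/10 is divided into 2 equal shares of 1/20 among Victor, Quentin.
Victor is living and takes 1/20.
Quentin is living and takes 1/20.
Albert predeceased; the 1/5 allotted to Albert's branch passes to Albert's issue by representation.
Tessa's line is the sole branch at this level, so the full 1/5 passes to Tessa's issue by representation.
The 1/5 is divided into 2 equal shares of 1/10 among Diana, Isaac.
Diana is living and takes 1/10.
Isaac is living and takes 1/10.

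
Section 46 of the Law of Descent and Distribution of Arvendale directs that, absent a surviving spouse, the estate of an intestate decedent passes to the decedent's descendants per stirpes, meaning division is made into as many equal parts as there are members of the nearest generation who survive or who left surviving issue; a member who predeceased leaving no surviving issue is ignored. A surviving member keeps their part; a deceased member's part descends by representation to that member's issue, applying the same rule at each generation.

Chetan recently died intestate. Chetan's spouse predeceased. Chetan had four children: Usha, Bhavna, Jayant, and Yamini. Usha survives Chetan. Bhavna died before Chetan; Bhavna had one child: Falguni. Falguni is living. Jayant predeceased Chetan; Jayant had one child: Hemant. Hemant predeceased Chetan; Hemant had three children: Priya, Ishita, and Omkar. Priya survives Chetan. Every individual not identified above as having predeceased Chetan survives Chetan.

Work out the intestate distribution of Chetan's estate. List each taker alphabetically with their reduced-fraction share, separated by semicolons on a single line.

Falguni 1/4; Ishita 1/12; Omkar 1/12; Priya 1/12; Usha 1/4; Yamini 1/4

There is no surviving spouse, so the entire estate passes to Chetan's descendants per stirpes.
The estate is divided into 4 equal shares of 1/4 among Usha, Bhavna, Jayant, Yamini.
Usha is living and takes 1/4.
Bhavna predeceased; the 1/4 allotted to Bhavna's branch passes to Bhavna's issue by representation.
Falguni is the sole taker at this level and receives the full 1/4.
Jayant predeceased; the 1/4 allotted to Jayant's branch passes to Jayant's issue by representation.
Hemant's line is the sole branch at this level, so the full 1/4 passes to Hemant's issue by representation.
The 1/4 is divided into 3 equal shares of 1/12 among Priya, Ishita, Omkar.
Priya is living and takes 1/12.
Ishita is living and takes 1/12.
Omkar is living and takes 1/12.
Yamini is living and takes 1/4.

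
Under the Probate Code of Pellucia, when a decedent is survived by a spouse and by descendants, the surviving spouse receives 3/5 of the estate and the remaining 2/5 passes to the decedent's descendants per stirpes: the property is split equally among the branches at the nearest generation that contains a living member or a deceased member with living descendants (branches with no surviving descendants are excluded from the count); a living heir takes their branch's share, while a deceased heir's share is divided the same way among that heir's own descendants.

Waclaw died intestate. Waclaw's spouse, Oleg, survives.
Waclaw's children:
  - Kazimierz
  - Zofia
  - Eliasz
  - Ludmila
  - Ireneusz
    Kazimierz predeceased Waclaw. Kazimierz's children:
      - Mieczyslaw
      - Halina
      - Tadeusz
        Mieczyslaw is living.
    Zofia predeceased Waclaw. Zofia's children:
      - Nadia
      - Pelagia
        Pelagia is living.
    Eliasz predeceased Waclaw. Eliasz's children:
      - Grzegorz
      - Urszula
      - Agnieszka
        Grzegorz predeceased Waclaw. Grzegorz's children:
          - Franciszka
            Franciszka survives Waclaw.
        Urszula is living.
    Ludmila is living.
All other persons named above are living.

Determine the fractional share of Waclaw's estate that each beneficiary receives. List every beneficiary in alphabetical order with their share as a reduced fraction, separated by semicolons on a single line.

Agnieszka 2/75; Franciszka 2/75; Halina 2/75; Ireneusz 2/25; Ludmila 2/25; Mieczyslaw 2/75; Nadia 1/25; Oleg 3/5; Pelagia 1/25; Tadeusz 2/75; Urszula 2/75

Oleg, as surviving spouse, takes 3/5.
The remaining 2/5 passes to Waclaw's descendants per stirpes.
The 2/5 is divided into 5 equal shares of 2/25 among Kazimierz, Zofia, Eliasz, Ludmila, Ireneusz.
Kazimierz predeceased; the 2/25 allotted to Kazimierz's branch passes to Kazimierz's issue by representation.
The 2/25 is divided into 3 equal shares of 2/75 among Mieczyslaw, Halina, Tadeusz.
Mieczyslaw is living and takes 2/75.
Halina is living and takes 2/75.
Tadeusz is living and takes 2/75.
Zofia predeceased; the 2/25 allotted to Zofia's branch passes to Zofia's issue by representation.
The 2/25 is divided into 2 equal shares of 1/25 among Nadia, Pelagia.
Nadia is living and takes 1/25.
Pelagia is living and takes 1/25.
Eliasz predeceased; the 2/25 allotted to Eliasz's branch passes to Eliasz's issue by representation.
The 2/25 is divided into 3 equal shares of 2/75 among Grzegorz, Urszula, Agnieszka.
Grzegorz predeceased; the 2/75 allotted to Grzegorz's branch passes to Grzegorz's issue by representation.
Franciszka is the sole taker at this level and receives the full 2/75.
Urszula is living and takes 2/75.
Agnieszka is living and takes 2/75.
Ludmila is living and takes 2/25.
Ireneusz is living and takes 2/25.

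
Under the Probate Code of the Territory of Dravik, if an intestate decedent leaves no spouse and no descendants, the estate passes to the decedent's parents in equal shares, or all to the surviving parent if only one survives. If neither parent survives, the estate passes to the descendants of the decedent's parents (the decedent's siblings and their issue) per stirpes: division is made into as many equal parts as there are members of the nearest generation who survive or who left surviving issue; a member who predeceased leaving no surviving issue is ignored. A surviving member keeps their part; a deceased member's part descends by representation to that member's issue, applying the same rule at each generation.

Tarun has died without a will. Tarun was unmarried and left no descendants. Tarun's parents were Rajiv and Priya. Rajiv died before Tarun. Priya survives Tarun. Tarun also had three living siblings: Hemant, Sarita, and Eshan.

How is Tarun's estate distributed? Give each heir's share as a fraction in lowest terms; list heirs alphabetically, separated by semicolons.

Priya 1

Only one parent, Priya, survives, so Priya takes the entire estate. The siblings take nothing because a surviving parent has priority.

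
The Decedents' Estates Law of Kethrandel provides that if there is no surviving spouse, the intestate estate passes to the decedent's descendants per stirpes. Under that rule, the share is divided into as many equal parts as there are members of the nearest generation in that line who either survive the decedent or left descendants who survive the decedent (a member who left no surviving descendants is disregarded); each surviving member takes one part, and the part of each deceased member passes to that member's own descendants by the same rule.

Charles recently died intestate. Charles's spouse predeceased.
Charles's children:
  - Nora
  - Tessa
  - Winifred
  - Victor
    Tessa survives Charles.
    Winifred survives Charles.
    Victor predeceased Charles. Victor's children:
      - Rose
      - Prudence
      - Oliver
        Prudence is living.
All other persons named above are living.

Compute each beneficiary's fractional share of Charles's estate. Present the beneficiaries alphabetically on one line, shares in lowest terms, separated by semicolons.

Nora 1/4; Oliver 1/12; Prudence 1/12; Rose 1/12; Tessa 1/4; Winifred 1/4

There is no surviving spouse, so the entire estate passes to Charles's descendants per stirpes.
The estate is divided into 4 equal shares of 1/4 among Nora, Tessa, Winifred, Victor.
Nora is living and takes 1/4.
Tessa is living and takes 1/4.
Winifred is living and takes 1/4.
Victor predeceased; the 1/4 allotted to Victor's branch passes to Victor's issue by representation.
The 1/4 is divided into 3 equal shares of 1/12 among Rose, Prudence, Oliver.
Rose is living and takes 1/12.
Prudence is living and takes 1/12.
Oliver is living and takes 1/12.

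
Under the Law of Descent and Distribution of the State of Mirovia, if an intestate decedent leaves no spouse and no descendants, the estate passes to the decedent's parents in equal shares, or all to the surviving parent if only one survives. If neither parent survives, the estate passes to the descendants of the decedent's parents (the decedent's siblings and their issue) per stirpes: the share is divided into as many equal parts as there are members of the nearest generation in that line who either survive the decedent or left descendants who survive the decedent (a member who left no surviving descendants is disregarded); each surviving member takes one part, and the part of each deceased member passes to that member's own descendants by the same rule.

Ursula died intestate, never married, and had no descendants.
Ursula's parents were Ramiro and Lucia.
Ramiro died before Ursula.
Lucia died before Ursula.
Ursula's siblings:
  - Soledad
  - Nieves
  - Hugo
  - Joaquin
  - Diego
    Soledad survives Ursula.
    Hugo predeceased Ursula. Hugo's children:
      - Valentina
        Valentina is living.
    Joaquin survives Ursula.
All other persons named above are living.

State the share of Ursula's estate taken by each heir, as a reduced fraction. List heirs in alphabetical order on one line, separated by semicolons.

Diego 1/5; Joaquin 1/5; Nieves 1/5; Soledad 1/5; Valentina 1/5

Neither parent survives and there are no descendants, so the estate passes to Ursula's siblings and their issue per stirpes.
The estate is divided into 5 equal shares of 1/5 among Soledad, Nieves, Hugo, Joaquin, Diego.
Soledad is living and takes 1/5.
Nieves is living and takes 1/5.
Hugo predeceased; the 1/5 allotted to Hugo's branch passes to Hugo's issue by representation.
Valentina is the sole taker at this level and receives the full 1/5.
Joaquin is living and takes 1/5.
Diego is living and takes 1/5.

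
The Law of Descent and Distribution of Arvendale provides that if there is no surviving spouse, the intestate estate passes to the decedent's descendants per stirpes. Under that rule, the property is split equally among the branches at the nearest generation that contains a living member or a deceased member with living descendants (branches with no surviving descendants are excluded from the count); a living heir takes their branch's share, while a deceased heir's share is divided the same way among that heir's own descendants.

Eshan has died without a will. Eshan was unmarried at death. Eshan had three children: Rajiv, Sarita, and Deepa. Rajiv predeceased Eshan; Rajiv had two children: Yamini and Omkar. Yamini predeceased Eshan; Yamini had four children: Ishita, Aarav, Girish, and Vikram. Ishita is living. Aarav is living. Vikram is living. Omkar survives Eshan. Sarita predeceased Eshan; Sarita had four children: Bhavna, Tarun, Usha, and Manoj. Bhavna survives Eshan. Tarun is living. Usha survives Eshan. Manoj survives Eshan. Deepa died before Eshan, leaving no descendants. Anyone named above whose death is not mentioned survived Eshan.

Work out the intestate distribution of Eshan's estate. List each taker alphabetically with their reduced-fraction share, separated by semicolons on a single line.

Aarav 1/16; Bhavna 1/8; Girish 1/16; Ishita 1/16; Manoj 1/8; Omkar 1/4; Tarun 1/8; Usha 1/8; Vikram 1/16

There is no surviving spouse, so the entire estate passes to Eshan's descendants per stirpes.
Deepa left no surviving issue, so that branch lapses and is disregarded.
The estate is divided into 2 equal shares of 1/2 among Rajiv, Sarita.
Rajiv predeceased; the 1/2 allotted to Rajiv's branch passes to Rajiv's issue by representation.
The 1/2 is divided into 2 equal shares of 1/4 among Yamini, Omkar.
Yamini predeceased; the 1/4 allotted to Yamini's branch passes to Yamini's issue by representation.
The 1/4 is divided into 4 equal shares of 1/16 among Ishita, Aarav, Girish, Vikram.
Ishita is living and takes 1/16.
Aarav is living and takes 1/16.
Girish is living and takes 1/16.
Vikram is living and takes 1/16.
Omkar is living and takes 1/4.
Sarita predeceased; the 1/2 allotted to Sarita's branch passes to Sarita's issue by representation.
The 1/2 is divided into 4 equal shares of 1/8 among Bhavna, Tarun, Usha, Manoj.
Bhavna is living and takes 1/8.
Tarun is living and takes 1/8.
Usha is living and takes 1/8.
Manoj is living and takes 1/8.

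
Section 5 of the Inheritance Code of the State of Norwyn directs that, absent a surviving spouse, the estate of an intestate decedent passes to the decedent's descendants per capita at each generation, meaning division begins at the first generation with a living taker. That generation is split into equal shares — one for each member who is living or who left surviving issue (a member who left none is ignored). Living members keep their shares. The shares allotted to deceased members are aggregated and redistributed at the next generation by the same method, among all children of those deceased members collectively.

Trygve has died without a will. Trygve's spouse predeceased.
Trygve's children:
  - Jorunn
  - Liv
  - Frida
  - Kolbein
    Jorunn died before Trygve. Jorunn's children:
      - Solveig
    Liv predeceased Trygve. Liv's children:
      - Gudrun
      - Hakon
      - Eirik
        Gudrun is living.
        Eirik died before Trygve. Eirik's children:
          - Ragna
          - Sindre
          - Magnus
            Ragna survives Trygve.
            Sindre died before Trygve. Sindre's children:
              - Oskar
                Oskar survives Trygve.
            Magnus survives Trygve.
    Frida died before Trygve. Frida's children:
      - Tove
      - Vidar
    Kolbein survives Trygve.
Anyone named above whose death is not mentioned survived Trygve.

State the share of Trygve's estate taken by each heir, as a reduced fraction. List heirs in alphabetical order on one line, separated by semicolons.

Gudrun 1/8; Hakon 1/8; Kolbein 1/4; Magnus 1/24; Oskar 1/24; Ragna 1/24; Solveig 1/8; Tove 1/8; Vidar 1/8

There is no surviving spouse, so the entire estate passes to Trygve's descendants per capita at each generation.
At generation 1 (Jorunn, Liv, Frida, Kolbein) there are 4 shares of (1)/4 = 1/4 each.
Living: Kolbein — each takes 1/4.
Deceased: Jorunn, Liv, and Frida. Their combined 3/4 is pooled and carried to generation 2.
At generation 2 (Solveig, Gudrun, Hakon, Eirik, Tove, Vidar) there are 6 shares of (3/4)/6 = 1/8 each.
Living: Solveig, Gudrun, Hakon, Tove, and Vidar — each takes 1/8.
Deceased: Eirik. That 1/8 share is carried to generation 3.
At generation 3 (Ragna, Sindre, Magnus) there are 3 shares of (1/8)/3 = 1/24 each.
Living: Ragna and Magnus — each takes 1/24.
Deceased: Sindre. That 1/24 share is carried to generation 4.
At generation 4 (Oskar) there are 1 shares of (1/24)/1 = 1/24 each.
Living: Oskar — each takes 1/24.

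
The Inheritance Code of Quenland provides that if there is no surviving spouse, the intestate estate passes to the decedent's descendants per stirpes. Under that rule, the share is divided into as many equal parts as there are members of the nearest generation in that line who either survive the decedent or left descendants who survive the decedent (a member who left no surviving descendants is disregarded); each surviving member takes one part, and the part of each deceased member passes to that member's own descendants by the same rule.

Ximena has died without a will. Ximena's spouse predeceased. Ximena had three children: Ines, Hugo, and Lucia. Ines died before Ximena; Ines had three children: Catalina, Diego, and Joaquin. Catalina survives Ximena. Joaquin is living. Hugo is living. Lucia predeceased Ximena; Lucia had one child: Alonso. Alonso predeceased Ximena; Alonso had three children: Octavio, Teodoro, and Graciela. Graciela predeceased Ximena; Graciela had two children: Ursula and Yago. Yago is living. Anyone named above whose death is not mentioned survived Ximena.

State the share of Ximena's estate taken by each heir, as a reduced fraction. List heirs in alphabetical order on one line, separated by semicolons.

Catalina 1/9; Diego 1/9; Hugo 1/3; Joaquin 1/9; Octavio 1/9; Teodoro 1/9; Ursula 1/18; Yago 1/18

There is no surviving spouse, so the entire estate passes to Ximena's descendants per stirpes.
The estate is divided into 3 equal shares of 1/3 among Ines, Hugo, Lucia.
Ines predeceased; the 1/3 allotted to Ines's branch passes to Ines's issue by representation.
The 1/3 is divided into 3 equal shares of 1/9 among Catalina, Diego, Joaquin.
Catalina is living and takes 1/9.
Diego is living and takes 1/9.
Joaquin is living and takes 1/9.
Hugo is living and takes 1/3.
Lucia predeceased; the 1/3 allotted to Lucia's branch passes to Lucia's issue by representation.
Alonso's line is the sole branch at this level, so the full 1/3 passes to Alonso's issue by representation.
The 1/3 is divided into 3 equal shares of 1/9 among Octavio, Teodoro, Graciela.
Octavio is living and takes 1/9.
Teodoro is living and takes 1/9.
Graciela predeceased; the 1/9 allotted to Graciela's branch passes to Graciela's issue by representation.
The 1/9 is divided into 2 equal shares of 1/18 among Ursula, Yago.
Ursula is living and takes 1/18.
Yago is living and takes 1/18.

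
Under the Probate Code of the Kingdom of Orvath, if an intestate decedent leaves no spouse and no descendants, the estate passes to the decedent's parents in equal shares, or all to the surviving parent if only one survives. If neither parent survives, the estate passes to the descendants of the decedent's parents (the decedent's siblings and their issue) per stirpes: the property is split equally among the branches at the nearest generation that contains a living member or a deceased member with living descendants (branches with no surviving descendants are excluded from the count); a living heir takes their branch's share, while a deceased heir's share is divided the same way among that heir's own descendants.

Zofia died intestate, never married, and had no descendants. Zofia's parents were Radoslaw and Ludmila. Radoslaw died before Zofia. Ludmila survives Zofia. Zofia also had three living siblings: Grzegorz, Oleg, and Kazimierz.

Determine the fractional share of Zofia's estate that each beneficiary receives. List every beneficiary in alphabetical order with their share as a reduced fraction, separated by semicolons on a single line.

Ludmila 1

Only one parent, Ludmila, survives, so Ludmila takes the entire estate. The siblings take nothing because a surviving parent has priority.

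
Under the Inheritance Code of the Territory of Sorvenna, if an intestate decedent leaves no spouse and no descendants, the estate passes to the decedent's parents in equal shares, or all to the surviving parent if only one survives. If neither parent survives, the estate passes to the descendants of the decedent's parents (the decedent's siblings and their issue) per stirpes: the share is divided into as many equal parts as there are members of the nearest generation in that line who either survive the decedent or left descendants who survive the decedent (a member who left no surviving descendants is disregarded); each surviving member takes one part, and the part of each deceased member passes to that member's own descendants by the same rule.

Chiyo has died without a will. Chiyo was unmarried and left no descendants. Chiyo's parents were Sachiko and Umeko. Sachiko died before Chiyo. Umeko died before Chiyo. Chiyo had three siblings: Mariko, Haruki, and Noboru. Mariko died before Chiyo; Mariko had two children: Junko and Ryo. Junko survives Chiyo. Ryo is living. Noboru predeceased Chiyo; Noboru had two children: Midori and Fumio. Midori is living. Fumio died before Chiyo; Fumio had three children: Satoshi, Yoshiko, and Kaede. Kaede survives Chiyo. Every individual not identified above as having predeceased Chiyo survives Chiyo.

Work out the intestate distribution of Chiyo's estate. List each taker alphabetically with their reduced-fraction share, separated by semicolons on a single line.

Neither parent survives and there are no descendants, so the estate passes to Chiyo's siblings and their issue per stirpes.
The estate is divided into 3 equal shares of 1/3 among Mariko, Haruki, Noboru.
Mariko predeceased; the 1/3 allotted to Mariko's branch passes to Mariko's issue by representation.
The 1/3 is divided into 2 equal shares of 1/6 among Junko, Ryo.
Junko is living and takes 1/6.
Ryo is living and takes 1/6.
Haruki is living and takes 1/3.
Noboru predeceased; the 1/3 allotted to Noboru's branch passes to Noboru's issue by representation.
The 1/3 is divided into 2 equal shares of 1/6 among Midori, Fumio.
Midori is living and takes 1/6.
Fumio predeceased; the 1/6 allotted to Fumio's branch passes to Fumio's issue by representation.
The 1/6 is divided into 3 equal shares of 1/18 among Satoshi, Yoshiko, Kaede.
Satoshi is living and takes 1/18.
Yoshiko is living and takes 1/18.
Kaede is living and takes 1/18.

Haruki 1/3; Junko 1/6; Kaede 1/18; Midori 1/6; Ryo 1/6; Satoshi 1/18; Yoshiko 1/18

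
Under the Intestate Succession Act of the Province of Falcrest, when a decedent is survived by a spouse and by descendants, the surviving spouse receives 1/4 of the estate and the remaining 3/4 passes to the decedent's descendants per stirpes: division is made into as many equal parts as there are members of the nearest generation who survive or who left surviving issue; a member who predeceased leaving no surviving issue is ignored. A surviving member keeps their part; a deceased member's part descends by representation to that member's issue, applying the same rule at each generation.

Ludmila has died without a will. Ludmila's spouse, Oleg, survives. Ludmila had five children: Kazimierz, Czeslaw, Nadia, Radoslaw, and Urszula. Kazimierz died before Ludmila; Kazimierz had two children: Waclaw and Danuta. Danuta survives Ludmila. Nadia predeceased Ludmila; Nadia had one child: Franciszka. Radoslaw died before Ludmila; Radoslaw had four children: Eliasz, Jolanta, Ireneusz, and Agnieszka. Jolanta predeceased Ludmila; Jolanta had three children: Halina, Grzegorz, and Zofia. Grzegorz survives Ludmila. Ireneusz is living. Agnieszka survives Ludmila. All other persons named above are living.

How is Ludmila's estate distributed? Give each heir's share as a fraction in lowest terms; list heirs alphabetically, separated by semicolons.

Oleg, as surviving spouse, takes 1/4.
The remaining 3/4 passes to Ludmila's descendants per stirpes.
The 3/4 is divided into 5 equal shares of 3/20 among Kazimierz, Czeslaw, Nadia, Radoslaw, Urszula.
Kazimierz predeceased; the 3/20 allotted to Kazimierz's branch passes to Kazimierz's issue by representation.
The 3/20 is divided into 2 equal shares of 3/40 among Waclaw, Danuta.
Waclaw is living and takes 3/40.
Danuta is living and takes 3/40.
Czeslaw is living and takes 3/20.
Nadia predeceased; the 3/20 allotted to Nadia's branch passes to Nadia's issue by representation.
Franciszka is the sole taker at this level and receives the full 3/20.
Radoslaw predeceased; the 3/20 allotted to Radoslaw's branch passes to Radoslaw's issue by representation.
The 3/20 is divided into 4 equal shares of 3/80 among Eliasz, Jolanta, Ireneusz, Agnieszka.
Eliasz is living and takes 3/80.
Jolanta predeceased; the 3/80 allotted to Jolanta's branch passes to Jolanta's issue by representation.
The 3/80 is divided into 3 equal shares of 1/80 among Halina, Grzegorz, Zofia.
Halina is living and takes 1/80.
Grzegorz is living and takes 1/80.
Zofia is living and takes 1/80.
Ireneusz is living and takes 3/80.
Agnieszka is living and takes 3/80.
Urszula is living and takes 3/20.

Agnieszka 3/80; Czeslaw 3/20; Danuta 3/40; Eliasz 3/80; Franciszka 3/20; Grzegorz 1/80; Halina 1/80; Ireneusz 3/80; Oleg 1/4; Urszula 3/20; Waclaw 3/40; Zofia 1/80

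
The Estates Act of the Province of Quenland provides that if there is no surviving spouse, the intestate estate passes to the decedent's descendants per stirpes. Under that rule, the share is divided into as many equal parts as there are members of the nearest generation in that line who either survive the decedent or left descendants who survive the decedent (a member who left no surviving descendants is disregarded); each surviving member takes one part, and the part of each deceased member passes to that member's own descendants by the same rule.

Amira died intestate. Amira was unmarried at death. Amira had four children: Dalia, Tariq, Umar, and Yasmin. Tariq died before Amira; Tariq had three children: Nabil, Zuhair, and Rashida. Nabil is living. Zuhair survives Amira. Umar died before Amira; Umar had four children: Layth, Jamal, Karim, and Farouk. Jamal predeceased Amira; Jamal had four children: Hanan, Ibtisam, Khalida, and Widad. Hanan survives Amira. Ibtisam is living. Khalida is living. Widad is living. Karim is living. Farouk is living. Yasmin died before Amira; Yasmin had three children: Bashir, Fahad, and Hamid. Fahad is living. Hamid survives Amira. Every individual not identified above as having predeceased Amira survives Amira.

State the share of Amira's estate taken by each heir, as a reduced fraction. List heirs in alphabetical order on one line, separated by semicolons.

There is no surviving spouse, so the entire estate passes to Amira's descendants per stirpes.
The estate is divided into 4 equal shares of 1/4 among Dalia, Tariq, Umar, Yasmin.
Dalia is living and takes 1/4.
Tariq predeceased; the 1/4 allotted to Tariq's branch passes to Tariq's issue by representation.
The 1/4 is divided into 3 equal shares of 1/12 among Nabil, Zuhair, Rashida.
Nabil is living and takes 1/12.
Zuhair is living and takes 1/12.
Rashida is living and takes 1/12.
Umar predeceased; the 1/4 allotted to Umar's branch passes to Umar's issue by representation.
The 1/4 is divided into 4 equal shares of 1/16 among Layth, Jamal, Karim, Farouk.
Layth is living and takes 1/16.
Jamal predeceased; the 1/16 allotted to Jamal's branch passes to Jamal's issue by representation.
The 1/16 is divided into 4 equal shares of 1/64 among Hanan, Ibtisam, Khalida, Widad.
Hanan is living and takes 1/64.
Ibtisam is living and takes 1/64.
Khalida is living and takes 1/64.
Widad is living and takes 1/64.
Karim is living and takes 1/16.
Farouk is living and takes 1/16.
Yasmin predeceased; the 1/4 allotted to Yasmin's branch passes to Yasmin's issue by representation.
The 1/4 is divided into 3 equal shares of 1/12 among Bashir, Fahad, Hamid.
Bashir is living and takes 1/12.
Fahad is living and takes 1/12.
Hamid is living and takes 1/12.

Bashir 1/12; Dalia 1/4; Fahad 1/12; Farouk 1/16; Hamid 1/12; Hanan 1/64; Ibtisam 1/64; Karim 1/16; Khalida 1/64; Layth 1/16; Nabil 1/12; Rashida 1/12; Widad 1/64; Zuhair 1/12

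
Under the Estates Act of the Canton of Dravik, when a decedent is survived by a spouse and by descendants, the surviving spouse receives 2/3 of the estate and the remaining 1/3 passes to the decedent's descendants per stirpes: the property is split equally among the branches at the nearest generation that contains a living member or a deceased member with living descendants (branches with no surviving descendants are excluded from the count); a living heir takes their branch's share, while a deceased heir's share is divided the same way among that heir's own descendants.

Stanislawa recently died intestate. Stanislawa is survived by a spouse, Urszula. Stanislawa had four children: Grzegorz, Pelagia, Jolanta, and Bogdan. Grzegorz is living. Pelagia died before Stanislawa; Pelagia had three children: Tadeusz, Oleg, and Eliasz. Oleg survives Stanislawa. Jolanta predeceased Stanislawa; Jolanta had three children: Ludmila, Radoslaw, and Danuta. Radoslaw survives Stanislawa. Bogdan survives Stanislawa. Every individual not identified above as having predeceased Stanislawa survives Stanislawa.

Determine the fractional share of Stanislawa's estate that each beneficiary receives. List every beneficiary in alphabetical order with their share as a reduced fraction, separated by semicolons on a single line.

Urszula, as surviving spouse, takes 2/3.
The remaining 1/3 passes to Stanislawa's descendants per stirpes.
The 1/3 is divided into 4 equal shares of 1/12 among Grzegorz, Pelagia, Jolanta, Bogdan.
Grzegorz is living and takes 1/12.
Pelagia predeceased; the 1/12 allotted to Pelagia's branch passes to Pelagia's issue by representation.
The 1/12 is divided into 3 equal shares of 1/36 among Tadeusz, Oleg, Eliasz.
Tadeusz is living and takes 1/36.
Oleg is living and takes 1/36.
Eliasz is living and takes 1/36.
Jolanta predeceased; the 1/12 allotted to Jolanta's branch passes to Jolanta's issue by representation.
The 1/12 is divided into 3 equal shares of 1/36 among Ludmila, Radoslaw, Danuta.
Ludmila is living and takes 1/36.
Radoslaw is living and takes 1/36.
Danuta is living and takes 1/36.
Bogdan is living and takes 1/12.

Bogdan 1/12; Danuta 1/36; Eliasz 1/36; Grzegorz 1/12; Ludmila 1/36; Oleg 1/36; Radoslaw 1/36; Tadeusz 1/36; Urszula 2/3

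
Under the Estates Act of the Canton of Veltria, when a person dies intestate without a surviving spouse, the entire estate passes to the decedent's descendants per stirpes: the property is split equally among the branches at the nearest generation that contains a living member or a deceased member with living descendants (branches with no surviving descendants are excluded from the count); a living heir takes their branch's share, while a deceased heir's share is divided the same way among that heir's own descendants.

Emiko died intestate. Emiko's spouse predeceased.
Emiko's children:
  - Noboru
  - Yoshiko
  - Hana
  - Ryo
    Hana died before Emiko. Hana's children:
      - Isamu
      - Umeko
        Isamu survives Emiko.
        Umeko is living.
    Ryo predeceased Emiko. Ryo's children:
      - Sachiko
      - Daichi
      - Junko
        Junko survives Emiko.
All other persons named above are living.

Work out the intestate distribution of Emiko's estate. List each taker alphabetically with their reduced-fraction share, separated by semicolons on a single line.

There is no surviving spouse, so the entire estate passes to Emiko's descendants per stirpes.
The estate is divided into 4 equal shares of 1/4 among Noboru, Yoshiko, Hana, Ryo.
Noboru is living and takes 1/4.
Yoshiko is living and takes 1/4.
Hana predeceased; the 1/4 allotted to Hana's branch passes to Hana's issue by representation.
The 1/4 is divided into 2 equal shares of 1/8 among Isamu, Umeko.
Isamu is living and takes 1/8.
Umeko is living and takes 1/8.
Ryo predeceased; the 1/4 allotted to Ryo's branch passes to Ryo's issue by representation.
The 1/4 is divided into 3 equal shares of 1/12 among Sachiko, Daichi, Junko.
Sachiko is living and takes 1/12.
Daichi is living and takes 1/12.
Junko is living and takes 1/12.

Daichi 1/12; Isamu 1/8; Junko 1/12; Noboru 1/4; Sachiko 1/12; Umeko 1/8; Yoshiko 1/4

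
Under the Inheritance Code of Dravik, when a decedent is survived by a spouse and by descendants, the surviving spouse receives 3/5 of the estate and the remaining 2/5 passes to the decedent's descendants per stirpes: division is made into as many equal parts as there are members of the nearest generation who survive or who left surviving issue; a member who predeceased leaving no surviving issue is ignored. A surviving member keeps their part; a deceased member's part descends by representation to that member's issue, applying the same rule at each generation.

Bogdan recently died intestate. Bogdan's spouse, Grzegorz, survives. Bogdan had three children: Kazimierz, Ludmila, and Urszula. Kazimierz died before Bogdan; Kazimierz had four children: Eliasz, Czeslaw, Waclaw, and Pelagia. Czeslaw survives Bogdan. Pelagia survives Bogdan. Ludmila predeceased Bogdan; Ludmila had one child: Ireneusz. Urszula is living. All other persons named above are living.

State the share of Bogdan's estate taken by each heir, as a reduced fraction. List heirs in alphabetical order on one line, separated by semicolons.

Grzegorz, as surviving spouse, takes 3/5.
The remaining 2/5 passes to Bogdan's descendants per stirpes.
The 2/5 is divided into 3 equal shares of 2/15 among Kazimierz, Ludmila, Urszula.
Kazimierz predeceased; the 2/15 allotted to Kazimierz's branch passes to Kazimierz's issue by representation.
The 2/15 is divided into 4 equal shares of 1/30 among Eliasz, Czeslaw, Waclaw, Pelagia.
Eliasz is living and takes 1/30.
Czeslaw is living and takes 1/30.
Waclaw is living and takes 1/30.
Pelagia is living and takes 1/30.
Ludmila predeceased; the 2/15 allotted to Ludmila's branch passes to Ludmila's issue by representation.
Ireneusz is the sole taker at this level and receives the full 2/15.
Urszula is living and takes 2/15.

Czeslaw 1/30; Eliasz 1/30; Grzegorz 3/5; Ireneusz 2/15; Pelagia 1/30; Urszula 2/15; Waclaw 1/30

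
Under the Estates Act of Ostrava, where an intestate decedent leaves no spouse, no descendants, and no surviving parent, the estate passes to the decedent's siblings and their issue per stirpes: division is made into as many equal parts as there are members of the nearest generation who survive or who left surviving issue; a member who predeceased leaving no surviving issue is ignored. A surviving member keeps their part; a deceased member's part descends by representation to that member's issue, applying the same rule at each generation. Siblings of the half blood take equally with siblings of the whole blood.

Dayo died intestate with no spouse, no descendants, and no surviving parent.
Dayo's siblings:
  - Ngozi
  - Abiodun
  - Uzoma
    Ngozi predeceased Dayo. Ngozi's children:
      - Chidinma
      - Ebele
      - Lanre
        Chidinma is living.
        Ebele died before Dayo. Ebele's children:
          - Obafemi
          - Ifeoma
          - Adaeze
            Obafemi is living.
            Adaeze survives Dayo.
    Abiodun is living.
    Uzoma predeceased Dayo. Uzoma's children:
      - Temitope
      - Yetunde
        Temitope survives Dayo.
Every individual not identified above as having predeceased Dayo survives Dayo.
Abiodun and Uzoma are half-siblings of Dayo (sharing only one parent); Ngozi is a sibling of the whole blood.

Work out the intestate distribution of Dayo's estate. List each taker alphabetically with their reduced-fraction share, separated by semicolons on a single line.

Abiodun 1/3; Adaeze 1/27; Chidinma 1/9; Ifeoma 1/27; Lanre 1/9; Obafemi 1/27; Temitope 1/6; Yetunde 1/6

No spouse, descendants, or parent survives, so the estate passes to Dayo's siblings per stirpes.
Half-blood and whole-blood siblings take equally under the stated rule.
The estate is divided into 3 equal shares of 1/3 among Ngozi, Abiodun, Uzoma.
Ngozi predeceased; the 1/3 allotted to Ngozi's branch passes to Ngozi's issue by representation.
The 1/3 is divided into 3 equal shares of 1/9 among Chidinma, Ebele, Lanre.
Chidinma is living and takes 1/9.
Ebele predeceased; the 1/9 allotted to Ebele's branch passes to Ebele's issue by representation.
The 1/9 is divided into 3 equal shares of 1/27 among Obafemi, Ifeoma, Adaeze.
Obafemi is living and takes 1/27.
Ifeoma is living and takes 1/27.
Adaeze is living and takes 1/27.
Lanre is living and takes 1/9.
Abiodun is living and takes 1/3.
Uzoma predeceased; the 1/3 allotted to Uzoma's branch passes to Uzoma's issue by representation.
The 1/3 is divided into 2 equal shares of 1/6 among Temitope, Yetunde.
Temitope is living and takes 1/6.
Yetunde is living and takes 1/6.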